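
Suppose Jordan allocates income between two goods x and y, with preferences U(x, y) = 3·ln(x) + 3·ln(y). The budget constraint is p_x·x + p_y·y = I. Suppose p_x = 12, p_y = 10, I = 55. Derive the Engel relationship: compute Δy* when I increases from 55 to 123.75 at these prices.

Tangency: MRS = y/x = p_x/p_y.
Rearranging, p_y·y = p_x·x. Substituting into the budget gives p_x·x·(1 + 1) = I.
Demand: x*(p_x,p_y,I) = 0.5·I/p_x and y* = 0.5·I/p_y.
At p_x=12, p_y=10, I=55: y* = 0.5·55/10 = 2.75.
At I' = 123.75: y* = 6.1875. Change: 6.1875 − 2.75 = 3.4375.

Δy* = 3.4375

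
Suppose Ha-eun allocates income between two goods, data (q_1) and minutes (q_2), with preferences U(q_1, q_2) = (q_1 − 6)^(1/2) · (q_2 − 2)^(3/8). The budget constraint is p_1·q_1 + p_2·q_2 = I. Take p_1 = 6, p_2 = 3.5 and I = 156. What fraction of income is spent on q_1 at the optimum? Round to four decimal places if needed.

share on q_1 = 0.6447

MRS = (4/3)·(q_2−2)/(q_1−6). Tangency with p_1/p_2 gives q_2−2 = (3/4)·(p_1/p_2)·(q_1−6).
Substituting into the budget: q_1* = 6 + 4/7·(I − 6·p_1 − 2·p_2)/p_1, and q_2* = 2 + 3/7·(…)/p_2.
Discretionary income = 156 − 6·6 − 2·3.5 = 113; q_1* = 6 + 4/7·113/6 = 16.7619; q_2* = 2 + 3/7·113/3.5 = 15.8367.
Expenditure on q_1: 6·16.7619 = 100.5714; share = 0.6447.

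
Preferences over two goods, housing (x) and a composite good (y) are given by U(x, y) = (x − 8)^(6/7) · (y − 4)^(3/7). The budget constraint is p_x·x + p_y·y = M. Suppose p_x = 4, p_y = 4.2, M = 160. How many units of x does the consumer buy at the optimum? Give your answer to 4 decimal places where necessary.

This is Cobb-Douglas in (x−8, y−4): tangency gives 6/7·p_y·(y−4) = 3/7·p_x·(x−8).
Substituting into the budget: x* = 8 + 2/3·(M − 8·p_x − 4·p_y)/p_x, and y* = 4 + 1/3·(…)/p_y.
Discretionary income = 160 − 8·4 − 4·4.2 = 111.2; x* = 8 + 2/3·111.2/4 = 26.5333.

x* = 26.5333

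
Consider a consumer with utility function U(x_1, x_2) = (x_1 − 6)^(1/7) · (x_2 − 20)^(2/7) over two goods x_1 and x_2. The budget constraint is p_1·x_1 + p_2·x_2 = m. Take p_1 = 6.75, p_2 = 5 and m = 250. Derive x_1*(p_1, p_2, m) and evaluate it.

x_1* = 11.4074

This is Cobb-Douglas in (x_1−6, x_2−20): tangency gives 1/7·p_2·(x_2−20) = 2/7·p_1·(x_1−6).
Substituting into the budget: x_1* = 6 + 1/3·(m − 6·p_1 − 20·p_2)/p_1, and x_2* = 20 + 2/3·(…)/p_2.
Discretionary income = 250 − 6·6.75 − 20·5 = 109.5; x_1* = 6 + 1/3·109.5/6.75 = 11.4074.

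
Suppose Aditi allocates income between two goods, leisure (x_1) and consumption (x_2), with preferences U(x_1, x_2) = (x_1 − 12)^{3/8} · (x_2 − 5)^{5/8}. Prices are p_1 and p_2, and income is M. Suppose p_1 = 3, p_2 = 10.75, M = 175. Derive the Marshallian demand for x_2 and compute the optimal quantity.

MRS = (3/5)·(x_2−5)/(x_1−12). Tangency with p_1/p_2 gives x_2−5 = (5/3)·(p_1/p_2)·(x_1−12).
Substituting into the budget: x_1* = 12 + 0.375·(M − 12·p_1 − 5·p_2)/p_1, and x_2* = 5 + 0.625·(…)/p_2.
Discretionary income = 175 − 12·3 − 5·10.75 = 85.25; x_2* = 5 + 0.625·85.25/10.75 = 9.9564.

x_2* = 9.9564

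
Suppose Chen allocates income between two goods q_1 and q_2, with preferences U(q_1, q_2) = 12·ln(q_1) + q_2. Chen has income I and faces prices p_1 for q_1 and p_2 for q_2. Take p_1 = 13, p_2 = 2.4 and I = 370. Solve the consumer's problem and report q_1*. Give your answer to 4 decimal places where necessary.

q_1* = 2.2154

At the given prices: q_1* = 12·2.4/13 = 2.2154.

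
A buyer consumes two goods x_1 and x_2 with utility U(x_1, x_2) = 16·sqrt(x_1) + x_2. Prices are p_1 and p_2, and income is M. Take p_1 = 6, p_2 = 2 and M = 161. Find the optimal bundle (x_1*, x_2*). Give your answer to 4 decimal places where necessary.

x_1* = 7.1111, x_2* = 59.1667

MU_x_1 = 8/√x_1, MU_x_2 = 1. Tangency: 8/√x_1 = p_1/p_2.
Solve: √x_1 = 8·p_2/p_1, so x_1*(p_1,p_2) = (8·p_2/p_1)², and x_2* = (M − p_1·x_1*)/p_2.
Plugging in: x_1* = (8·2/6)² = 7.1111, x_2* = 59.1667.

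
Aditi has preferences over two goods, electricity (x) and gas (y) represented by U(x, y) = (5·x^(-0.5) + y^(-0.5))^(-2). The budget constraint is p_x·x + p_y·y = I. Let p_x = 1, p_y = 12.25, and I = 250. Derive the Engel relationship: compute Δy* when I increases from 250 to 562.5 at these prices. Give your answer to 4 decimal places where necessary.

Δy* = 11.2457

From the CES first-order condition, 5·(y/x)^(1.5) = p_x/p_y.
Solve for the ratio: y/x = [(1/5)·p_x/p_y]^(2/3).
With the ratio pinned down, the budget gives x* = I/(p_x + p_y·(y/x)) and y* = (y/x)·x*.
Numerically y/x = 0.064357, so x* = 250/(1 + 12.25·0.064357) = 139.7918 and y* = 0.064357·139.7918 = 8.9966.
At I' = 562.5: y* = 20.2423. Change: 20.2423 − 8.9966 = 11.2457.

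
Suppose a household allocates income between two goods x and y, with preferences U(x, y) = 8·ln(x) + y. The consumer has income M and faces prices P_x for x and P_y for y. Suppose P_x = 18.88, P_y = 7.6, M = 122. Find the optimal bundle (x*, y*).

x* = 3.2203, y* = 8.0526

So x*(P_x,P_y) = 8·P_y/P_x, independent of income; and y* = (M − 8·P_y)/P_y.
At the given prices: x* = 8·7.6/18.88 = 3.2203, and y* = 8.0526.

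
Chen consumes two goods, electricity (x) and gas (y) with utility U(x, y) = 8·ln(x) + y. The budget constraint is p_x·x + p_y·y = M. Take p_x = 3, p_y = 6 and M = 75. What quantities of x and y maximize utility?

x* = 16, y* = 4.5

Set MRS = p_x/p_y: (8/x)/1 = p_x/p_y.
So x*(p_x,p_y) = 8·p_y/p_x, independent of income; and y* = (M − 8·p_y)/p_y.
At the given prices: x* = 8·6/3 = 16, and y* = 4.5.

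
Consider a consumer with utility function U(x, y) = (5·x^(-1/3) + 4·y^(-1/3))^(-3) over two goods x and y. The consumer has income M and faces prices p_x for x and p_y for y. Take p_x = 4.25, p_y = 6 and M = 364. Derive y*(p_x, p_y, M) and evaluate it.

From the CES first-order condition, (5/4)·(y/x)^(4/3) = p_x/p_y.
Solve for the ratio: y/x = [(4/5)·p_x/p_y]^(0.75).
With the ratio pinned down, the budget gives x* = M/(p_x + p_y·(y/x)) and y* = (y/x)·x*.
Numerically y/x = 0.653124, so x* = 364/(4.25 + 6·0.653124) = 44.5601 and y* = 0.653124·44.5601 = 29.1033.

y* = 29.1033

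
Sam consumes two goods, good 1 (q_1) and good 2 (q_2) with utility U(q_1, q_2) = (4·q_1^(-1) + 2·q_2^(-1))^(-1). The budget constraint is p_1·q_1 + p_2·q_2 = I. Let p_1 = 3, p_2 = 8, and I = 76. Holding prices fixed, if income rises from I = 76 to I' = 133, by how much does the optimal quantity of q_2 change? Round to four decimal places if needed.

Δq_2* = 3.8183

MRS = MU_q_1/MU_q_2 = 2·(q_2/q_1)^(2). Set equal to p_1/p_2.
Hence q_2/q_1 = ((1/2)·p_1/p_2)^(1/(2)), i.e. raised to the 0.5 power.
With the ratio pinned down, the budget gives q_1* = I/(p_1 + p_2·(q_2/q_1)) and q_2* = (q_2/q_1)·q_1*.
Numerically q_2/q_1 = 0.433013, so q_1* = 76/(3 + 8·0.433013) = 11.7572 and q_2* = 0.433013·11.7572 = 5.091.
At I' = 133: q_2* = 8.9093. Change: 8.9093 − 5.091 = 3.8183.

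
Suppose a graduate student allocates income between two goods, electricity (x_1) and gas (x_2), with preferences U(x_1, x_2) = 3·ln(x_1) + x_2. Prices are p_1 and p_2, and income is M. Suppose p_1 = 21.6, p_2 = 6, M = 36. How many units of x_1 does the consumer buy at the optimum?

MU_x_1 = 3/x_1, MU_x_2 = 1. Tangency: 3/x_1 = p_1/p_2.
So x_1*(p_1,p_2) = 3·p_2/p_1, independent of income; and x_2* = (M − 3·p_2)/p_2.
At the given prices: x_1* = 3·6/21.6 = 0.8333.

x_1* = 0.8333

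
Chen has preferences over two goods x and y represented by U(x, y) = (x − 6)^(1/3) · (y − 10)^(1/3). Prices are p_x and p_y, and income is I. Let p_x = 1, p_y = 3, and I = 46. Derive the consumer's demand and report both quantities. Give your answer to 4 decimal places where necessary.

Let x' = x−6, y' = y−10. MRS = y'/x' = p_x/p_y.
After buying the subsistence bundle (6, 10), a share 0.5 of the remaining income goes to x: x* = 6 + 0.5·(I − 6p_x − 10p_y)/p_x.
Discretionary income = 46 − 6·1 − 10·3 = 10; x* = 6 + 0.5·10/1 = 11; y* = 10 + 0.5·10/3 = 11.6667.

x* = 11, y* = 11.6667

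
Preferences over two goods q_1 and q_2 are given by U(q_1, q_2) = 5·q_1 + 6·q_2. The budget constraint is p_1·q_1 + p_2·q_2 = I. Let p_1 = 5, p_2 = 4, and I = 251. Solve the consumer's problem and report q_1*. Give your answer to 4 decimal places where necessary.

q_1* = 0

q_2 gives more utility per dollar, so spend all income on q_2: q_2* = I/p_2, q_1* = 0.
Numerically: q_1* = 0, q_2* = 62.75.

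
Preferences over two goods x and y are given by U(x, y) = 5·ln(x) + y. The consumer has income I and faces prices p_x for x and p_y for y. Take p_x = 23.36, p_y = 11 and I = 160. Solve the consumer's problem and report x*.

x* = 2.3545

MU_x = 5/x, MU_y = 1. Tangency: 5/x = p_x/p_y.
So x*(p_x,p_y) = 5·p_y/p_x, independent of income; and y* = (I − 5·p_y)/p_y.
At the given prices: x* = 5·11/23.36 = 2.3545.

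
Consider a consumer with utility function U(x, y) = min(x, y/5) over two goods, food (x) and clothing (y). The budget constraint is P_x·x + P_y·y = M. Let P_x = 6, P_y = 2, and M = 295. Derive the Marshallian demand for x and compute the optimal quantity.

x* = 18.4375

Leontief preferences: the optimum is at the kink where x/1 = y/5, i.e. y = 5·x.
Budget: P_x·x + P_y·5·x = M, so (P_x + 5·P_y)·x = M.
Demand: x*(P_x,P_y,M) = M/(P_x + 5·P_y), y* = 5·M/(P_x + 5·P_y).
Here 6 + 5·2 = 16, giving x* = 18.4375.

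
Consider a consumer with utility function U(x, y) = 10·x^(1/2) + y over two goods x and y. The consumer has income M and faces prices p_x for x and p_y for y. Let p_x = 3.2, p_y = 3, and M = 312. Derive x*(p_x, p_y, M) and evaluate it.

x* = 21.9727

Set MRS = p_x/p_y: 5·x^(−1/2) = p_x/p_y.
Thus x* = (5·p_y/p_x)² — independent of M — with the rest of income spent on y.
Plugging in: x* = (5·3/3.2)² = 21.9727.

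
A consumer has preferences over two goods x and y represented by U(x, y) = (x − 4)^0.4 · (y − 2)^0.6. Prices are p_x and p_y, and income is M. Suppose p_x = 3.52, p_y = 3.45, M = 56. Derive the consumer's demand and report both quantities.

MRS = (2/3)·(y−2)/(x−4). Tangency with p_x/p_y gives y−2 = (3/2)·(p_x/p_y)·(x−4).
Substituting into the budget: x* = 4 + 0.4·(M − 4·p_x − 2·p_y)/p_x, and y* = 2 + 0.6·(…)/p_y.
Discretionary income = 56 − 4·3.52 − 2·3.45 = 35.02; x* = 4 + 0.4·35.02/3.52 = 7.9795; y* = 2 + 0.6·35.02/3.45 = 8.0904.

x* = 7.9795, y* = 8.0904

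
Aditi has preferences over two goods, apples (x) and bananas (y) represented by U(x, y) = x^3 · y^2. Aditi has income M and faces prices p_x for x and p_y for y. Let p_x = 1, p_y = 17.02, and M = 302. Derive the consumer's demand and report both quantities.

The MRS is (3/2)·y/x. Set MRS = p_x/p_y.
Rearranging, p_y·y = (2/3)·p_x·x. Substituting into the budget gives p_x·x·(1 + (2/3)) = M.
Demand: x*(p_x,p_y,M) = 0.6·M/p_x and y* = 0.4·M/p_y.
At p_x=1, p_y=17.02, M=302: x* = 0.6·302/1 = 181.2, y* = 7.0975.

x* = 181.2, y* = 7.0975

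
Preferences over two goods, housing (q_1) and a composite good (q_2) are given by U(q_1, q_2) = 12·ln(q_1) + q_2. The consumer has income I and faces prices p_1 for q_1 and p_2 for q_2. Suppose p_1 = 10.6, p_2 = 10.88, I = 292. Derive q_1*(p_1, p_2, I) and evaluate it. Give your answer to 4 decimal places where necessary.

Set MRS = p_1/p_2: (12/q_1)/1 = p_1/p_2.
So q_1*(p_1,p_2) = 12·p_2/p_1, independent of income; and q_2* = (I − 12·p_2)/p_2.
At the given prices: q_1* = 12·10.88/10.6 = 12.317.

q_1* = 12.317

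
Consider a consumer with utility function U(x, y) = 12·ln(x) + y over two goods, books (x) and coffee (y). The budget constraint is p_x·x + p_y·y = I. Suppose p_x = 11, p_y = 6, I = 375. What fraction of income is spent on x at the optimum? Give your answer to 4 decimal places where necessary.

share on x = 0.192

MU_x = 12/x, MU_y = 1. Tangency: 12/x = p_x/p_y.
So x*(p_x,p_y) = 12·p_y/p_x, independent of income; and y* = (I − 12·p_y)/p_y.
At the given prices: x* = 12·6/11 = 6.5455, and y* = 50.5.
Expenditure on x: 11·6.5455 = 72; share = 0.192.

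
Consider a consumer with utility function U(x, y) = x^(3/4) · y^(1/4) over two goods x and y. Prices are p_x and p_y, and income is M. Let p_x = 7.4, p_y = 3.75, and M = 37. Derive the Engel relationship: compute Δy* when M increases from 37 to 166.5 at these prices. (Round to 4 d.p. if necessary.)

Δy* = 8.6333

Tangency: MRS = 3·y/x = p_x/p_y.
Rearranging, p_y·y = (1/3)·p_x·x. Substituting into the budget gives p_x·x·(1 + (1/3)) = M.
Demand: x*(p_x,p_y,M) = 0.75·M/p_x and y* = 0.25·M/p_y.
At p_x=7.4, p_y=3.75, M=37: y* = 0.25·37/3.75 = 2.4667.
At M' = 166.5: y* = 11.1. Change: 11.1 − 2.4667 = 8.6333.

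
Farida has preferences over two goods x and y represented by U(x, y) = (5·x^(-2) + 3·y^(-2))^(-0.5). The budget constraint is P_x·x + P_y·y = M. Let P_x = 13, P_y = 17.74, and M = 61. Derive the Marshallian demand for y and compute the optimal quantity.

y* = 1.7511

MU_x ∝ 5·x^(-3), MU_y ∝ 3·y^(-3), so MRS = (5/3)·(y/x)^(3) = P_x/P_y.
Solve for the ratio: y/x = [(3/5)·P_x/P_y]^(1/3).
With the ratio pinned down, the budget gives x* = M/(P_x + P_y·(y/x)) and y* = (y/x)·x*.
Numerically y/x = 0.760409, so x* = 61/(13 + 17.74·0.760409) = 2.3028 and y* = 0.760409·2.3028 = 1.7511.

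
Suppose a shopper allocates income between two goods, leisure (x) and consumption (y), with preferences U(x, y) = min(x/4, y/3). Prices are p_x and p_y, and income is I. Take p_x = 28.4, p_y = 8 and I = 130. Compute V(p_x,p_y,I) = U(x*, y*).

V = 0.9448

Leontief preferences: the optimum is at the kink where x/4 = y/3, i.e. y = (3/4)·x.
Budget: p_x·x + p_y·(3/4)·x = I, so (4·p_x + 3·p_y)·x = 4·I.
Demand: x*(p_x,p_y,I) = 4·I/(4·p_x + 3·p_y), y* = 3·I/(4·p_x + 3·p_y).
Here 4·28.4 + 3·8 = 137.6, giving x* = 3.7791 and y* = 2.8343.
Utility at the optimum: U(3.7791, 2.8343) = 0.9448.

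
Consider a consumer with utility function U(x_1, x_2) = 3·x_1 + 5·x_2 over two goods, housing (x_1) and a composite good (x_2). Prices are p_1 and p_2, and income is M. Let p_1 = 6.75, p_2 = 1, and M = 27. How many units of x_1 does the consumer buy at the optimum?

x_1* = 0

Linear utility — the consumer picks whichever good has higher MU/price: 3/6.75 = 0.4444 vs 5/1 = 5.
x_2 gives more utility per dollar, so spend all income on x_2: x_2* = M/p_2, x_1* = 0.
Numerically: x_1* = 0, x_2* = 27.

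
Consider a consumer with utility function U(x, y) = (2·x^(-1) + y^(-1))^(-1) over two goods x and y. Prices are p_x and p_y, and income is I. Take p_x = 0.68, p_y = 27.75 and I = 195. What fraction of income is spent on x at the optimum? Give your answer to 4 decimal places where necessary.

share on x = 0.1813

MU_x ∝ 2·x^(-2), MU_y ∝ y^(-2), so MRS = 2·(y/x)^(2) = p_x/p_y.
Solve for the ratio: y/x = [(1/2)·p_x/p_y]^(0.5).
With the ratio pinned down, the budget gives x* = I/(p_x + p_y·(y/x)) and y* = (y/x)·x*.
Numerically y/x = 0.11069, so x* = 195/(0.68 + 27.75·0.11069) = 51.9772 and y* = 0.11069·51.9772 = 5.7534.
Expenditure on x: 0.68·51.9772 = 35.3445; share = 0.1813.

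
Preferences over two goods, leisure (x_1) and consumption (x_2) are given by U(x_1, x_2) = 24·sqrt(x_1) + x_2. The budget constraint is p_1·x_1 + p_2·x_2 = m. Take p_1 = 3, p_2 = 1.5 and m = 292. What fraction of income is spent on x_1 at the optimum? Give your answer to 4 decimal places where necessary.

Thus x_1* = (12·p_2/p_1)² — independent of m — with the rest of income spent on x_2.
Plugging in: x_1* = (12·1.5/3)² = 36, x_2* = 122.6667.
Expenditure on x_1: 3·36 = 108; share = 0.3699.

share on x_1 = 0.3699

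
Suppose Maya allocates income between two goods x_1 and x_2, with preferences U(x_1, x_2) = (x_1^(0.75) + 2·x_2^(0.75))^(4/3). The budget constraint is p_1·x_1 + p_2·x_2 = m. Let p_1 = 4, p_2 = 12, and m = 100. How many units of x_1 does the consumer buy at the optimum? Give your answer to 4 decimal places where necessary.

x_1* = 15.6977

From the CES first-order condition, (1/2)·(x_2/x_1)^(0.25) = p_1/p_2.
Hence x_2/x_1 = (2·p_1/p_2)^(1/(0.25)), i.e. raised to the 4 power.
Substitute x_2 = (x_2/x_1)·x_1 into the budget: x_1* = m/(p_1 + p_2·(x_2/x_1)).
Numerically x_2/x_1 = 0.197531, so x_1* = 100/(4 + 12·0.197531) = 15.6977.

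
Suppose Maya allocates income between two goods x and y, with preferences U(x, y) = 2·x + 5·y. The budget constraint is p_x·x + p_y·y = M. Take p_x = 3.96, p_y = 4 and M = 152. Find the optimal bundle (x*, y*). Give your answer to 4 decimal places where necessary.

Linear utility — the consumer picks whichever good has higher MU/price: 2/3.96 = 0.5051 vs 5/4 = 1.25.
y gives more utility per dollar, so spend all income on y: y* = M/p_y, x* = 0.
Numerically: x* = 0, y* = 38.

x* = 0, y* = 38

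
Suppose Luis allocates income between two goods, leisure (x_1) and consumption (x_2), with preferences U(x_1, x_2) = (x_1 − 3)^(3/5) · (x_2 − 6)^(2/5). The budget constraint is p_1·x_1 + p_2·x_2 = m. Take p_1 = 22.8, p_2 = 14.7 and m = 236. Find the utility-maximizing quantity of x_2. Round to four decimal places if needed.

x_2* = 8.1605

This is Cobb-Douglas in (x_1−3, x_2−6): tangency gives 0.6·p_2·(x_2−6) = 0.4·p_1·(x_1−3).
Substituting into the budget: x_1* = 3 + 0.6·(m − 3·p_1 − 6·p_2)/p_1, and x_2* = 6 + 0.4·(…)/p_2.
Discretionary income = 236 − 3·22.8 − 6·14.7 = 79.4; x_2* = 6 + 0.4·79.4/14.7 = 8.1605.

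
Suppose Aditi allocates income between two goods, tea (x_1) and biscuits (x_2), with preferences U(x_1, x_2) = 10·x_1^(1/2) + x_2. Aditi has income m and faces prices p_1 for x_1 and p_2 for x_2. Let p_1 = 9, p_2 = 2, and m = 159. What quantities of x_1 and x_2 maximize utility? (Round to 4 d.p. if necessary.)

Utility is quasi-linear in x_2; the FOC for x_1 is 5/√x_1 = p_1/p_2.
Solve: √x_1 = 5·p_2/p_1, so x_1*(p_1,p_2) = (5·p_2/p_1)², and x_2* = (m − p_1·x_1*)/p_2.
Plugging in: x_1* = (5·2/9)² = 1.2346, x_2* = 73.9444.

x_1* = 1.2346, x_2* = 73.9444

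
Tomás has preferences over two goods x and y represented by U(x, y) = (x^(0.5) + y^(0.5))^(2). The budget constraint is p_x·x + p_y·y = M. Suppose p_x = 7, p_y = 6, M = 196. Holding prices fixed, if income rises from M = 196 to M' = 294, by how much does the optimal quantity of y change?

Δy* = 8.7949

Substitute y = (y/x)·x into the budget: x* = M/(p_x + p_y·(y/x)).
Numerically y/x = 1.361111, so x* = 196/(7 + 6·1.361111) = 12.9231 and y* = 1.361111·12.9231 = 17.5897.
At M' = 294: y* = 26.3846. Change: 26.3846 − 17.5897 = 8.7949.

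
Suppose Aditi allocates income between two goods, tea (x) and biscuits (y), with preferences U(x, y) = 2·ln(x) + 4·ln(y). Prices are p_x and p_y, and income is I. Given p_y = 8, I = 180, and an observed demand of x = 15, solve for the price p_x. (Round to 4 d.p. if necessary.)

Tangency: MRS = (1/2)·y/x = p_x/p_y.
Rearranging, p_y·y = 2·p_x·x. Substituting into the budget gives p_x·x·(1 + 2) = I.
Demand: x*(p_x,p_y,I) = 1/3·I/p_x and y* = 2/3·I/p_y.
Set x* = 15 in the demand function and solve for p_x: p_x = 4.

p_x = 4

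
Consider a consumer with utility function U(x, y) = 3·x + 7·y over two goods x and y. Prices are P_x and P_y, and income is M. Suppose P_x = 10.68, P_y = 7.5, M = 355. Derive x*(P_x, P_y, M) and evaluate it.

Perfect substitutes: compare marginal utility per dollar. 3/P_x vs 7/P_y → 0.2809 vs 0.9333.
y gives more utility per dollar, so spend all income on y: y* = M/P_y, x* = 0.
Numerically: x* = 0, y* = 47.3333.

x* = 0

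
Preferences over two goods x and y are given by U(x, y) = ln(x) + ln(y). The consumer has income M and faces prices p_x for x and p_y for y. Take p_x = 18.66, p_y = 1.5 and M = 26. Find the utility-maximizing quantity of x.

x* = 0.6967

The MRS is y/x. Set MRS = p_x/p_y.
So p_y·y = p_x·x; combined with the budget, a share 0.5 of income goes to x.
Demand: x*(p_x,p_y,M) = 0.5·M/p_x and y* = 0.5·M/p_y.
At p_x=18.66, p_y=1.5, M=26: x* = 0.5·26/18.66 = 0.6967.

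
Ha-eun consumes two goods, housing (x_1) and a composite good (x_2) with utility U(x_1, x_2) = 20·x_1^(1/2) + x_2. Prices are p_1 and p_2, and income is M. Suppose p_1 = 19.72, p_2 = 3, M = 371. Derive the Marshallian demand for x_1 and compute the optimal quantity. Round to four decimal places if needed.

Set MRS = p_1/p_2: 10·x_1^(−1/2) = p_1/p_2.
Thus x_1* = (10·p_2/p_1)² — independent of M — with the rest of income spent on x_2.
Plugging in: x_1* = (10·3/19.72)² = 2.3143.

x_1* = 2.3143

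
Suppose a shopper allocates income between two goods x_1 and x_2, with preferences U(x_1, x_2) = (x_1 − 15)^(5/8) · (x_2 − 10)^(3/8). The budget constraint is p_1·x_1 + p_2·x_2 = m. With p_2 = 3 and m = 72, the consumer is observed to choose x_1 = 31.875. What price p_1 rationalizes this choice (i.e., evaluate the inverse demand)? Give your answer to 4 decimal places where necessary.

This is Cobb-Douglas in (x_1−15, x_2−10): tangency gives 0.625·p_2·(x_2−10) = 0.375·p_1·(x_1−15).
After buying the subsistence bundle (15, 10), a share 0.625 of the remaining income goes to x_1: x_1* = 15 + 0.625·(m − 15p_1 − 10p_2)/p_1.
Set x_1* = 31.875 in the demand function and solve for p_1: p_1 = 1.

p_1 = 1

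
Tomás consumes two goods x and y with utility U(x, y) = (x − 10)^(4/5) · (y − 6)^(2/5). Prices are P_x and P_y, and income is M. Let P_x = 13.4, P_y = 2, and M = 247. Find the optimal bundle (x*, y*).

Substituting into the budget: x* = 10 + 2/3·(M − 10·P_x − 6·P_y)/P_x, and y* = 6 + 1/3·(…)/P_y.
Discretionary income = 247 − 10·13.4 − 6·2 = 101; x* = 10 + 2/3·101/13.4 = 15.0249; y* = 6 + 1/3·101/2 = 22.8333.

x* = 15.0249, y* = 22.8333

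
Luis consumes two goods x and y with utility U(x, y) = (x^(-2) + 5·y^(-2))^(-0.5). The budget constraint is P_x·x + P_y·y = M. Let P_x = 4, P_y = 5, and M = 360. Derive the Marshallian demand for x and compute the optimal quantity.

Numerically y/x = 1.587401, so x* = 360/(4 + 5·1.587401) = 30.1583.

x* = 30.1583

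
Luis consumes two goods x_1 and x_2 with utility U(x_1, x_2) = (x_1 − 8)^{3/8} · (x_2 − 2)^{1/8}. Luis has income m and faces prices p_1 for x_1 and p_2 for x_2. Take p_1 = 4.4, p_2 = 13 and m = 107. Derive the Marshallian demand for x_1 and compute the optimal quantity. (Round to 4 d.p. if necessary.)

Substituting into the budget: x_1* = 8 + 0.75·(m − 8·p_1 − 2·p_2)/p_1, and x_2* = 2 + 0.25·(…)/p_2.
Discretionary income = 107 − 8·4.4 − 2·13 = 45.8; x_1* = 8 + 0.75·45.8/4.4 = 15.8068.

x_1* = 15.8068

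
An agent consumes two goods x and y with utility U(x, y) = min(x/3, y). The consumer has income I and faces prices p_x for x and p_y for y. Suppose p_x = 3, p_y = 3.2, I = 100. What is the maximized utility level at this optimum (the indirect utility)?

V = 8.1967

Leontief preferences: the optimum is at the kink where x/3 = y/1, i.e. y = (1/3)·x.
Budget: p_x·x + p_y·(1/3)·x = I, so (3·p_x + p_y)·x = 3·I.
Demand: x*(p_x,p_y,I) = 3·I/(3·p_x + p_y), y* = I/(3·p_x + p_y).
Here 3·3 + 3.2 = 12.2, giving x* = 24.5902 and y* = 8.1967.
Utility at the optimum: U(24.5902, 8.1967) = 8.1967.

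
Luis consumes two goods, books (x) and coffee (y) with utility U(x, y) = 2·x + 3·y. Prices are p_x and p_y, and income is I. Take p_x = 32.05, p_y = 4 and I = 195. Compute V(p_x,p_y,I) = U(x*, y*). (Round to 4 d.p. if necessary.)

V = 146.25

Perfect substitutes: compare marginal utility per dollar. 2/p_x vs 3/p_y → 0.0624 vs 0.75.
y gives more utility per dollar, so spend all income on y: y* = I/p_y, x* = 0.
Numerically: x* = 0, y* = 48.75.
Utility at the optimum: U(0, 48.75) = 146.25.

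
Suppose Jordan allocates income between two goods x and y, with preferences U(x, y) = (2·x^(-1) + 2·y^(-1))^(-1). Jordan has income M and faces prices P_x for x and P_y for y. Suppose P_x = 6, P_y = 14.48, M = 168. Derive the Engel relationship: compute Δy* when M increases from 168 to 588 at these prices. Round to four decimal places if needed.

With the ratio pinned down, the budget gives x* = M/(P_x + P_y·(y/x)) and y* = (y/x)·x*.
Numerically y/x = 0.643712, so x* = 168/(6 + 14.48·0.643712) = 10.9654 and y* = 0.643712·10.9654 = 7.0585.
At M' = 588: y* = 24.7049. Change: 24.7049 − 7.0585 = 17.6464.

Δy* = 17.6464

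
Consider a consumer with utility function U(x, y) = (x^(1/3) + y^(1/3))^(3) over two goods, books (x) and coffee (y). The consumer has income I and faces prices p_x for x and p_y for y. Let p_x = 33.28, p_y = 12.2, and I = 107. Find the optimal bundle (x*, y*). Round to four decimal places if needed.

MU_x ∝ x^(-2/3), MU_y ∝ y^(-2/3), so MRS = (y/x)^(2/3) = p_x/p_y.
Solve for the ratio: y/x = [p_x/p_y]^(1.5).
Substitute y = (y/x)·x into the budget: x* = I/(p_x + p_y·(y/x)).
Numerically y/x = 4.505419, so x* = 107/(33.28 + 12.2·4.505419) = 1.2125 and y* = 4.505419·1.2125 = 5.4629.

x* = 1.2125, y* = 5.4629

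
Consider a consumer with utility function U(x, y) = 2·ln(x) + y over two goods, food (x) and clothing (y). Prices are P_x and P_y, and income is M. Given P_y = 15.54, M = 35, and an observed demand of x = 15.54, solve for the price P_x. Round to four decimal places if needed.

MU_x = 2/x, MU_y = 1. Tangency: 2/x = P_x/P_y.
So x*(P_x,P_y) = 2·P_y/P_x, independent of income; and y* = (M − 2·P_y)/P_y.
Set x* = 15.54 in the demand function and solve for P_x: P_x = 2.

P_x = 2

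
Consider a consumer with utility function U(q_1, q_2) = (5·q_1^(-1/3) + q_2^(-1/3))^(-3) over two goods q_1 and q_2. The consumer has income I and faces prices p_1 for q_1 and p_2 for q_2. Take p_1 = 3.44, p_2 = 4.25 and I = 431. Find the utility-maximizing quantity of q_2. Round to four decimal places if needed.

MU_q_1 ∝ 5·q_1^(-4/3), MU_q_2 ∝ q_2^(-4/3), so MRS = 5·(q_2/q_1)^(4/3) = p_1/p_2.
Hence q_2/q_1 = ((1/5)·p_1/p_2)^(1/(4/3)), i.e. raised to the 0.75 power.
With the ratio pinned down, the budget gives q_1* = I/(p_1 + p_2·(q_2/q_1)) and q_2* = (q_2/q_1)·q_1*.
Numerically q_2/q_1 = 0.255211, so q_1* = 431/(3.44 + 4.25·0.255211) = 95.256 and q_2* = 0.255211·95.256 = 24.3104.

q_2* = 24.3104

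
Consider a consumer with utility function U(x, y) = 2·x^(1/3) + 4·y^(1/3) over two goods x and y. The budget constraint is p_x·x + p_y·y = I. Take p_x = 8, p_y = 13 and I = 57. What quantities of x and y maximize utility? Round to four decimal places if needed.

From the CES first-order condition, (1/2)·(y/x)^(2/3) = p_x/p_y.
Hence y/x = (2·p_x/p_y)^(1/(2/3)), i.e. raised to the 1.5 power.
Substitute y = (y/x)·x into the budget: x* = I/(p_x + p_y·(y/x)).
Numerically y/x = 1.365416, so x* = 57/(8 + 13·1.365416) = 2.2136 and y* = 1.365416·2.2136 = 3.0224.

x* = 2.2136, y* = 3.0224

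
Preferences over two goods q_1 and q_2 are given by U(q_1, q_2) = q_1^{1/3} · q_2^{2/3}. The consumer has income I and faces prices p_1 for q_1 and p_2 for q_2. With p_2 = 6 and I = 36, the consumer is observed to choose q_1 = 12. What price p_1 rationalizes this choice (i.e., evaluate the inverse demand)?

p_1 = 1

MU_q_1/MU_q_2 = (1/3·q_2)/(2/3·q_1); tangency sets this equal to p_1/p_2.
So 1/3·p_2·q_2 = 2/3·p_1·q_1; combined with the budget, a share 1/3 of income goes to q_1.
Demand: q_1*(p_1,p_2,I) = 1/3·I/p_1 and q_2* = 2/3·I/p_2.
Set q_1* = 12 in the demand function and solve for p_1: p_1 = 1.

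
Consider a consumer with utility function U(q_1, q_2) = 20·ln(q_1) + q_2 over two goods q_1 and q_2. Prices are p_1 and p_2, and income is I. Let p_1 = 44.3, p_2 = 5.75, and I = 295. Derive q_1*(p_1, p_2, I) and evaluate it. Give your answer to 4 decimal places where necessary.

q_1* = 2.5959

So q_1*(p_1,p_2) = 20·p_2/p_1, independent of income; and q_2* = (I − 20·p_2)/p_2.
At the given prices: q_1* = 20·5.75/44.3 = 2.5959.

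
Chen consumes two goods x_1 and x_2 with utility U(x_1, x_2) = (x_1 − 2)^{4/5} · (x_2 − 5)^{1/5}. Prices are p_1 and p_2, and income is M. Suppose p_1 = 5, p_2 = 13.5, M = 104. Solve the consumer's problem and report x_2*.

x_2* = 5.3926

MRS = 4·(x_2−5)/(x_1−2). Tangency with p_1/p_2 gives x_2−5 = (1/4)·(p_1/p_2)·(x_1−2).
After buying the subsistence bundle (2, 5), a share 0.8 of the remaining income goes to x_1: x_1* = 2 + 0.8·(M − 2p_1 − 5p_2)/p_1.
Discretionary income = 104 − 2·5 − 5·13.5 = 26.5; x_2* = 5 + 0.2·26.5/13.5 = 5.3926.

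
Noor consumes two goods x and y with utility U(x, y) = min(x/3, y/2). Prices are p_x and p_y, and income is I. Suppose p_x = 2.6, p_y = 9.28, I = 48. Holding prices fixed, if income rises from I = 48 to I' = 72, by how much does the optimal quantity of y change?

Demand: x*(p_x,p_y,I) = 3·I/(3·p_x + 2·p_y), y* = 2·I/(3·p_x + 2·p_y).
Here 3·2.6 + 2·9.28 = 26.36, giving y* = 3.6419.
At I' = 72: y* = 5.4628. Change: 5.4628 − 3.6419 = 1.8209.

Δy* = 1.8209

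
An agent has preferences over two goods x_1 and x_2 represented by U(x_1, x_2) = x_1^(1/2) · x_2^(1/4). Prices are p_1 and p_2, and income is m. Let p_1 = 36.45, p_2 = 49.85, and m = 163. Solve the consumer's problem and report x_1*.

Tangency: MRS = 2·x_2/x_1 = p_1/p_2.
Rearranging, p_2·x_2 = (1/2)·p_1·x_1. Substituting into the budget gives p_1·x_1·(1 + (1/2)) = m.
Demand: x_1*(p_1,p_2,m) = 2/3·m/p_1 and x_2* = 1/3·m/p_2.
At p_1=36.45, p_2=49.85, m=163: x_1* = 2/3·163/36.45 = 2.9813.

x_1* = 2.9813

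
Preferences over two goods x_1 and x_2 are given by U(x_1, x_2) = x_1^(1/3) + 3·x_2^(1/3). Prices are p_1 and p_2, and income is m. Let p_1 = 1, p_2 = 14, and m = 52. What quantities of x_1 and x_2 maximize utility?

Substitute x_2 = (x_2/x_1)·x_1 into the budget: x_1* = m/(p_1 + p_2·(x_2/x_1)).
Numerically x_2/x_1 = 0.099195, so x_1* = 52/(1 + 14·0.099195) = 21.7689 and x_2* = 0.099195·21.7689 = 2.1594.

x_1* = 21.7689, x_2* = 2.1594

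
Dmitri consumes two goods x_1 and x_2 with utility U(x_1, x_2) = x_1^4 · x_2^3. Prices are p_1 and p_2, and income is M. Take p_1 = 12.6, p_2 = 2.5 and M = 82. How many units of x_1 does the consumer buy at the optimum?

x_1* = 3.7188

Demand: x_1*(p_1,p_2,M) = 4/7·M/p_1 and x_2* = 3/7·M/p_2.
At p_1=12.6, p_2=2.5, M=82: x_1* = 4/7·82/12.6 = 3.7188.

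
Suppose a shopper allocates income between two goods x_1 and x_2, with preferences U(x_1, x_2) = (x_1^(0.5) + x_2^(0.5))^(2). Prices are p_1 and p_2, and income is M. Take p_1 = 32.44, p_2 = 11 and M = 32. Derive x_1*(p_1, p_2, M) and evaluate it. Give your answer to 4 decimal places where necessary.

With the ratio pinned down, the budget gives x_1* = M/(p_1 + p_2·(x_2/x_1)) and x_2* = (x_2/x_1)·x_1*.
Numerically x_2/x_1 = 8.697137, so x_1* = 32/(32.44 + 11·8.697137) = 0.2498.

x_1* = 0.2498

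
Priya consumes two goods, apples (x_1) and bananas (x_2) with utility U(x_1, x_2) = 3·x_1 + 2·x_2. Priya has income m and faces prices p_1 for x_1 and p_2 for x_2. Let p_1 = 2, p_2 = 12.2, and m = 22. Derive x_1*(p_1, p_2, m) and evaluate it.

x_1* = 11

Perfect substitutes: compare marginal utility per dollar. 3/p_1 vs 2/p_2 → 1.5 vs 0.1639.
x_1 gives more utility per dollar, so spend all income on x_1: x_1* = m/p_1, x_2* = 0.
Numerically: x_1* = 11, x_2* = 0.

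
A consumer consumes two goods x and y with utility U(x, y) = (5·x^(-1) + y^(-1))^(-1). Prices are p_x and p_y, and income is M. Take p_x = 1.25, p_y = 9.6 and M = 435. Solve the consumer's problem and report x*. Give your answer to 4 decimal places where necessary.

From the CES first-order condition, 5·(y/x)^(2) = p_x/p_y.
Solve for the ratio: y/x = [(1/5)·p_x/p_y]^(0.5).
Substitute y = (y/x)·x into the budget: x* = M/(p_x + p_y·(y/x)).
Numerically y/x = 0.161374, so x* = 435/(1.25 + 9.6·0.161374) = 155.4019.

x* = 155.4019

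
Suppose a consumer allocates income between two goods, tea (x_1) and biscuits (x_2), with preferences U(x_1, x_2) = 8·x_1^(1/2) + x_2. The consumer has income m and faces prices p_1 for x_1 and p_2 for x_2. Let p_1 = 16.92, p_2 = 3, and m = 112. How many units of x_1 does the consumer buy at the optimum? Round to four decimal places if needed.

x_1* = 0.503

Thus x_1* = (4·p_2/p_1)² — independent of m — with the rest of income spent on x_2.
Plugging in: x_1* = (4·3/16.92)² = 0.503.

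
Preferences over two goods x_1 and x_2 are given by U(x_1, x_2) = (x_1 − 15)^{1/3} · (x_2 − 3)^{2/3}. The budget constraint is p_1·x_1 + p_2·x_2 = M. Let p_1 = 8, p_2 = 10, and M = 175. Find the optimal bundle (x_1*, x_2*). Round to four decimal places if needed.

x_1* = 16.0417, x_2* = 4.6667

Substituting into the budget: x_1* = 15 + 1/3·(M − 15·p_1 − 3·p_2)/p_1, and x_2* = 3 + 2/3·(…)/p_2.
Discretionary income = 175 − 15·8 − 3·10 = 25; x_1* = 15 + 1/3·25/8 = 16.0417; x_2* = 3 + 2/3·25/10 = 4.6667.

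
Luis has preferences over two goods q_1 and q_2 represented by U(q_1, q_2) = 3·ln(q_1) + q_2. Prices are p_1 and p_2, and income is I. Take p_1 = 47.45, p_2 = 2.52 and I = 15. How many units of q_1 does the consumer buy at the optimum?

q_1* = 0.1593

So q_1*(p_1,p_2) = 3·p_2/p_1, independent of income; and q_2* = (I − 3·p_2)/p_2.
At the given prices: q_1* = 3·2.52/47.45 = 0.1593.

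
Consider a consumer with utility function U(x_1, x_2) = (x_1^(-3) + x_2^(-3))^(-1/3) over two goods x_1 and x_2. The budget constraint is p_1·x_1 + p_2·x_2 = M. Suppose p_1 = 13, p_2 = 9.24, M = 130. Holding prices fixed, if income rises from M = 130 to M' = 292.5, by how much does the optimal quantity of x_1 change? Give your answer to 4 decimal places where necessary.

MRS = MU_x_1/MU_x_2 = (x_2/x_1)^(4). Set equal to p_1/p_2.
Solve for the ratio: x_2/x_1 = [p_1/p_2]^(0.25).
Substitute x_2 = (x_2/x_1)·x_1 into the budget: x_1* = M/(p_1 + p_2·(x_2/x_1)).
Numerically x_2/x_1 = 1.0891, so x_1* = 130/(13 + 9.24·1.0891) = 5.6367.
At M' = 292.5: x_1* = 12.6825. Change: 12.6825 − 5.6367 = 7.0458.

Δx_1* = 7.0458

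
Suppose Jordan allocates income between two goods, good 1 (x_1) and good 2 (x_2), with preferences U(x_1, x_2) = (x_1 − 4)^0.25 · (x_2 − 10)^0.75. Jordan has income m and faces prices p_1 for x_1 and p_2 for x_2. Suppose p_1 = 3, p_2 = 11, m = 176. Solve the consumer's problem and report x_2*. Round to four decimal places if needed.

x_2* = 13.6818

This is Cobb-Douglas in (x_1−4, x_2−10): tangency gives 0.25·p_2·(x_2−10) = 0.75·p_1·(x_1−4).
After buying the subsistence bundle (4, 10), a share 0.25 of the remaining income goes to x_1: x_1* = 4 + 0.25·(m − 4p_1 − 10p_2)/p_1.
Discretionary income = 176 − 4·3 − 10·11 = 54; x_2* = 10 + 0.75·54/11 = 13.6818.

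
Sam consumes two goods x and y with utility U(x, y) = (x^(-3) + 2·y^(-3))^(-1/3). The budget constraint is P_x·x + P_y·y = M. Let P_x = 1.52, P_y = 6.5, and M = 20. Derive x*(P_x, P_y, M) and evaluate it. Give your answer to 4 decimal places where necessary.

x* = 2.9005

From the CES first-order condition, (1/2)·(y/x)^(4) = P_x/P_y.
Solve for the ratio: y/x = [2·P_x/P_y]^(0.25).
With the ratio pinned down, the budget gives x* = M/(P_x + P_y·(y/x)) and y* = (y/x)·x*.
Numerically y/x = 0.826971, so x* = 20/(1.52 + 6.5·0.826971) = 2.9005.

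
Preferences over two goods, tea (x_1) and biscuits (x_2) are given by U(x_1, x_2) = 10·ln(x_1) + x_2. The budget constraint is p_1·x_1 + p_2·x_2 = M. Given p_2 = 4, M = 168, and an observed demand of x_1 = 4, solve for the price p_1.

MU_x_1 = 10/x_1, MU_x_2 = 1. Tangency: 10/x_1 = p_1/p_2.
So x_1*(p_1,p_2) = 10·p_2/p_1, independent of income; and x_2* = (M − 10·p_2)/p_2.
Set x_1* = 4 in the demand function and solve for p_1: p_1 = 10.

p_1 = 10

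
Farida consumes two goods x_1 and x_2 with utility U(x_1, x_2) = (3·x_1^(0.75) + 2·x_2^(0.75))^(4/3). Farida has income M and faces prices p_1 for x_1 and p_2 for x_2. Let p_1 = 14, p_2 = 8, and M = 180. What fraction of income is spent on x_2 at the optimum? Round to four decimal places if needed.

share on x_2 = 0.5142

From the CES first-order condition, (3/2)·(x_2/x_1)^(0.25) = p_1/p_2.
Hence x_2/x_1 = ((2/3)·p_1/p_2)^(1/(0.25)), i.e. raised to the 4 power.
Substitute x_2 = (x_2/x_1)·x_1 into the budget: x_1* = M/(p_1 + p_2·(x_2/x_1)).
Numerically x_2/x_1 = 1.852623, so x_1* = 180/(14 + 8·1.852623) = 6.2454 and x_2* = 1.852623·6.2454 = 11.5705.
Expenditure on x_2: 8·11.5705 = 92.5637; share = 0.5142.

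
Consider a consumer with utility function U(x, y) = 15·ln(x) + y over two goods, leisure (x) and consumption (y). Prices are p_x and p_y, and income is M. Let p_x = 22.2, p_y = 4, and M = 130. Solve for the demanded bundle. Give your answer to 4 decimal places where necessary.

MU_x = 15/x, MU_y = 1. Tangency: 15/x = p_x/p_y.
So x*(p_x,p_y) = 15·p_y/p_x, independent of income; and y* = (M − 15·p_y)/p_y.
At the given prices: x* = 15·4/22.2 = 2.7027, and y* = 17.5.

x* = 2.7027, y* = 17.5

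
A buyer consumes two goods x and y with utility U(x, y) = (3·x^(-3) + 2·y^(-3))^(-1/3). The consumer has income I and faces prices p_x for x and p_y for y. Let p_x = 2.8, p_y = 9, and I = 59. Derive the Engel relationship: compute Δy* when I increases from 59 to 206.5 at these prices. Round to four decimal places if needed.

Δy* = 11.2175

MU_x ∝ 3·x^(-4), MU_y ∝ 2·y^(-4), so MRS = (3/2)·(y/x)^(4) = p_x/p_y.
Solve for the ratio: y/x = [(2/3)·p_x/p_y]^(0.25).
Substitute y = (y/x)·x into the budget: x* = I/(p_x + p_y·(y/x)).
Numerically y/x = 0.674848, so x* = 59/(2.8 + 9·0.674848) = 6.6489 and y* = 0.674848·6.6489 = 4.487.
At I' = 206.5: y* = 15.7045. Change: 15.7045 − 4.487 = 11.2175.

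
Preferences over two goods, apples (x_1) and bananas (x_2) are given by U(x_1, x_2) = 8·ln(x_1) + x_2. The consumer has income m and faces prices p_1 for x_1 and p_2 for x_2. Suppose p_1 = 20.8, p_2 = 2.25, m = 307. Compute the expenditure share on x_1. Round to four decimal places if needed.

MU_x_1 = 8/x_1, MU_x_2 = 1. Tangency: 8/x_1 = p_1/p_2.
So x_1*(p_1,p_2) = 8·p_2/p_1, independent of income; and x_2* = (m − 8·p_2)/p_2.
At the given prices: x_1* = 8·2.25/20.8 = 0.8654, and x_2* = 128.4444.
Expenditure on x_1: 20.8·0.8654 = 18; share = 0.0586.

share on x_1 = 0.0586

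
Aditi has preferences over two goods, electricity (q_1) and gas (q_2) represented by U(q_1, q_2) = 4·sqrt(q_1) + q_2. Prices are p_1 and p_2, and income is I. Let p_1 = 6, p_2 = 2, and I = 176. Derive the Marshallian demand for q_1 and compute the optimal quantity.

Solve: √q_1 = 2·p_2/p_1, so q_1*(p_1,p_2) = (2·p_2/p_1)², and q_2* = (I − p_1·q_1*)/p_2.
Plugging in: q_1* = (2·2/6)² = 0.4444.

q_1* = 0.4444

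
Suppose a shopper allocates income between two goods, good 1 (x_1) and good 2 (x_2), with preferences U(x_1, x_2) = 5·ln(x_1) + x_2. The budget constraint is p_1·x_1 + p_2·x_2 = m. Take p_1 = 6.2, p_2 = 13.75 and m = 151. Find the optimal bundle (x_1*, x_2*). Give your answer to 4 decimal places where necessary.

MU_x_1 = 5/x_1, MU_x_2 = 1. Tangency: 5/x_1 = p_1/p_2.
So x_1*(p_1,p_2) = 5·p_2/p_1, independent of income; and x_2* = (m − 5·p_2)/p_2.
At the given prices: x_1* = 5·13.75/6.2 = 11.0887, and x_2* = 5.9818.

x_1* = 11.0887, x_2* = 5.9818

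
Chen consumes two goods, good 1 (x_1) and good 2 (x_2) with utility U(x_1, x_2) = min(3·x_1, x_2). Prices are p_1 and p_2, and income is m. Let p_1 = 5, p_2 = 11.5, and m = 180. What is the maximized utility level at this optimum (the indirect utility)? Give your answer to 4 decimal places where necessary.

V = 13.6709

Demand: x_1*(p_1,p_2,m) = m/(p_1 + 3·p_2), x_2* = 3·m/(p_1 + 3·p_2).
Here 5 + 3·11.5 = 39.5, giving x_1* = 4.557 and x_2* = 13.6709.
Utility at the optimum: U(4.557, 13.6709) = 13.6709.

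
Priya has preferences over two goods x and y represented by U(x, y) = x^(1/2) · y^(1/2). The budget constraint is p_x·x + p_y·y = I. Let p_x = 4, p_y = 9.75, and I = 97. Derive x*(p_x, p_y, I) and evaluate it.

MU_x/MU_y = (0.5·y)/(0.5·x); tangency sets this equal to p_x/p_y.
Rearranging, p_y·y = p_x·x. Substituting into the budget gives p_x·x·(1 + 1) = I.
Demand: x*(p_x,p_y,I) = 0.5·I/p_x and y* = 0.5·I/p_y.
At p_x=4, p_y=9.75, I=97: x* = 0.5·97/4 = 12.125.

x* = 12.125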